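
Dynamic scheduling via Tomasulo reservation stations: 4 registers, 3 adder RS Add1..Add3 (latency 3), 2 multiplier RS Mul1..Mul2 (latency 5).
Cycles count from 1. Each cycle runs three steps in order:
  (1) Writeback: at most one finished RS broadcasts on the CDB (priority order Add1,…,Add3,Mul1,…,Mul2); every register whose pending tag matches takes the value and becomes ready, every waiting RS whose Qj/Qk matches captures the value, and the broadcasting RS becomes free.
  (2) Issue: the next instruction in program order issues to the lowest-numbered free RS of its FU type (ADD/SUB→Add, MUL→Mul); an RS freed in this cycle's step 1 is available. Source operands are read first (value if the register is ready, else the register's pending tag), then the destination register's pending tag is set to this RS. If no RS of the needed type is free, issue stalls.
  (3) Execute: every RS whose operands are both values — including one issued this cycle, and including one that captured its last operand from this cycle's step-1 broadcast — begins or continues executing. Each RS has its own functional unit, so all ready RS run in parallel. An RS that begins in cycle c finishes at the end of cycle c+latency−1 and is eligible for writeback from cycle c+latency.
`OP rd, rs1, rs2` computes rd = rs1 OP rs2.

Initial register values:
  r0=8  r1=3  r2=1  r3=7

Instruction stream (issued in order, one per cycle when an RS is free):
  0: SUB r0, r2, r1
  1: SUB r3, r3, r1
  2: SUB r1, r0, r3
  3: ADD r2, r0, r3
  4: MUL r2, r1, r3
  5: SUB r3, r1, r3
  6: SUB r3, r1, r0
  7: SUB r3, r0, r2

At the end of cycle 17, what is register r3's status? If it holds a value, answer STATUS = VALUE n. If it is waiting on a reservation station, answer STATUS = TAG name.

STATUS = VALUE 22

  c1: issue SUB r0<-Add1  regs: r0:Add1,r1:3,r2:1,r3:7
  c2: issue SUB r3<-Add2  regs: r0:Add1,r1:3,r2:1,r3:Add2
  c3: issue SUB r1<-Add3  regs: r0:Add1,r1:Add3,r2:1,r3:Add2
  c4: CDB Add1=-2; issue ADD r2<-Add1  regs: r0:-2,r1:Add3,r2:Add1,r3:Add2
  c5: CDB Add2=4; issue MUL r2<-Mul1  regs: r0:-2,r1:Add3,r2:Mul1,r3:4
  c6: issue SUB r3<-Add2  regs: r0:-2,r1:Add3,r2:Mul1,r3:Add2
  c7: stall  regs: r0:-2,r1:Add3,r2:Mul1,r3:Add2
  c8: CDB Add1=2; issue SUB r3<-Add1  regs: r0:-2,r1:Add3,r2:Mul1,r3:Add1
  c9: CDB Add3=-6; issue SUB r3<-Add3  regs: r0:-2,r1:-6,r2:Mul1,r3:Add3
  c10: -  regs: r0:-2,r1:-6,r2:Mul1,r3:Add3
  c11: -  regs: r0:-2,r1:-6,r2:Mul1,r3:Add3
  c12: CDB Add1=-4  regs: r0:-2,r1:-6,r2:Mul1,r3:Add3
  c13: CDB Add2=-10  regs: r0:-2,r1:-6,r2:Mul1,r3:Add3
  c14: CDB Mul1=-24  regs: r0:-2,r1:-6,r2:-24,r3:Add3
  c15: -  regs: r0:-2,r1:-6,r2:-24,r3:Add3
  c16: -  regs: r0:-2,r1:-6,r2:-24,r3:Add3
  c17: CDB Add3=22  regs: r0:-2,r1:-6,r2:-24,r3:22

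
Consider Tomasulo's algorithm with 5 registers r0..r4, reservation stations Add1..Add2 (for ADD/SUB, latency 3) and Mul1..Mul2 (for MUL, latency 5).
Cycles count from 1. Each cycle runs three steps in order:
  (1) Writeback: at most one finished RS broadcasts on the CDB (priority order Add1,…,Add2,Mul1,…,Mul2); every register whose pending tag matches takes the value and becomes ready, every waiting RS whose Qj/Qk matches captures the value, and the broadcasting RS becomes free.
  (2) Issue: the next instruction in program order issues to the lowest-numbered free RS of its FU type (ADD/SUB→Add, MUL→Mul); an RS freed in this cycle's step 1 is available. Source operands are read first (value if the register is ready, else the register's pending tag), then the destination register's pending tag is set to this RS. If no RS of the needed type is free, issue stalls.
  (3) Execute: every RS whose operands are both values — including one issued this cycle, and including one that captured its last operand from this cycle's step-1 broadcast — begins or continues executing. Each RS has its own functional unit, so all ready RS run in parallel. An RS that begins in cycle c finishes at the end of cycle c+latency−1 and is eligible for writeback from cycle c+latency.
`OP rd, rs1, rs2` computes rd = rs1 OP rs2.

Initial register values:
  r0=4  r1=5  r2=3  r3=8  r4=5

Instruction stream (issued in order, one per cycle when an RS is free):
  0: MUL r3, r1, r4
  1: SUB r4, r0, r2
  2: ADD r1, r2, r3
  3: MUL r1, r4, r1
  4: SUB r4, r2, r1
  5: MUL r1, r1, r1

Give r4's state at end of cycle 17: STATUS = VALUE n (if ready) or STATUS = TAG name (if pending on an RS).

STATUS = VALUE -25

cycle 1: issue MUL r3<-Mul1 // r0:4,r1:5,r2:3,r3:Mul1,r4:5
cycle 2: issue SUB r4<-Add1 // r0:4,r1:5,r2:3,r3:Mul1,r4:Add1
cycle 3: issue ADD r1<-Add2 // r0:4,r1:Add2,r2:3,r3:Mul1,r4:Add1
cycle 4: issue MUL r1<-Mul2 // r0:4,r1:Mul2,r2:3,r3:Mul1,r4:Add1
cycle 5: CDB Add1=1; issue SUB r4<-Add1 // r0:4,r1:Mul2,r2:3,r3:Mul1,r4:Add1
cycle 6: CDB Mul1=25; issue MUL r1<-Mul1 // r0:4,r1:Mul1,r2:3,r3:25,r4:Add1
cycle 7: - // r0:4,r1:Mul1,r2:3,r3:25,r4:Add1
cycle 8: - // r0:4,r1:Mul1,r2:3,r3:25,r4:Add1
cycle 9: CDB Add2=28 // r0:4,r1:Mul1,r2:3,r3:25,r4:Add1
cycle 10: - // r0:4,r1:Mul1,r2:3,r3:25,r4:Add1
cycle 11: - // r0:4,r1:Mul1,r2:3,r3:25,r4:Add1
cycle 12: - // r0:4,r1:Mul1,r2:3,r3:25,r4:Add1
cycle 13: - // r0:4,r1:Mul1,r2:3,r3:25,r4:Add1
cycle 14: CDB Mul2=28 // r0:4,r1:Mul1,r2:3,r3:25,r4:Add1
cycle 15: - // r0:4,r1:Mul1,r2:3,r3:25,r4:Add1
cycle 16: - // r0:4,r1:Mul1,r2:3,r3:25,r4:Add1
cycle 17: CDB Add1=-25 // r0:4,r1:Mul1,r2:3,r3:25,r4:-25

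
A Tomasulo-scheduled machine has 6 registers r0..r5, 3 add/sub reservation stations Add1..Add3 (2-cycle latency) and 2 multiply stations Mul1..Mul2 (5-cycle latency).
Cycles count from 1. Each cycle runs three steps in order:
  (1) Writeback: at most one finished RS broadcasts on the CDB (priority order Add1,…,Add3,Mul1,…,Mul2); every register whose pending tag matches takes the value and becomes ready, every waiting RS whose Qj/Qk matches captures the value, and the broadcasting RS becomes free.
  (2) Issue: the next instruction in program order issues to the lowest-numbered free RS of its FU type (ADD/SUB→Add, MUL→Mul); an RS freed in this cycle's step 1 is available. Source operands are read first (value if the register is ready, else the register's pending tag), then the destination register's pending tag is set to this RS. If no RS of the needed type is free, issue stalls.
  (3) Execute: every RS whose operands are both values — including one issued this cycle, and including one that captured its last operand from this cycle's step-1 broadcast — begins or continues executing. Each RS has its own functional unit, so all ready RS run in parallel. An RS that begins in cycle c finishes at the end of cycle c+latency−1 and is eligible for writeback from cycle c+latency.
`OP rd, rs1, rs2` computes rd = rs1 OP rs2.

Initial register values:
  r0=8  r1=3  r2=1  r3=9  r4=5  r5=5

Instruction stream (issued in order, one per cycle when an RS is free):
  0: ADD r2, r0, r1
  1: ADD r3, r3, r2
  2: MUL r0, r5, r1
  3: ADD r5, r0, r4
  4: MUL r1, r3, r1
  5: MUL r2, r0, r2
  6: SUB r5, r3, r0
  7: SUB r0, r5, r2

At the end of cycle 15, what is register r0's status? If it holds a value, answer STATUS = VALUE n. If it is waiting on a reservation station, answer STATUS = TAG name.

cycle 1: issue ADD r2<-Add1 // r0:8,r1:3,r2:Add1,r3:9,r4:5,r5:5
cycle 2: issue ADD r3<-Add2 // r0:8,r1:3,r2:Add1,r3:Add2,r4:5,r5:5
cycle 3: CDB Add1=11; issue MUL r0<-Mul1 // r0:Mul1,r1:3,r2:11,r3:Add2,r4:5,r5:5
cycle 4: issue ADD r5<-Add1 // r0:Mul1,r1:3,r2:11,r3:Add2,r4:5,r5:Add1
cycle 5: CDB Add2=20; issue MUL r1<-Mul2 // r0:Mul1,r1:Mul2,r2:11,r3:20,r4:5,r5:Add1
cycle 6: stall // r0:Mul1,r1:Mul2,r2:11,r3:20,r4:5,r5:Add1
cycle 7: stall // r0:Mul1,r1:Mul2,r2:11,r3:20,r4:5,r5:Add1
cycle 8: CDB Mul1=15; issue MUL r2<-Mul1 // r0:15,r1:Mul2,r2:Mul1,r3:20,r4:5,r5:Add1
cycle 9: issue SUB r5<-Add2 // r0:15,r1:Mul2,r2:Mul1,r3:20,r4:5,r5:Add2
cycle 10: CDB Add1=20; issue SUB r0<-Add1 // r0:Add1,r1:Mul2,r2:Mul1,r3:20,r4:5,r5:Add2
cycle 11: CDB Add2=5 // r0:Add1,r1:Mul2,r2:Mul1,r3:20,r4:5,r5:5
cycle 12: CDB Mul2=60 // r0:Add1,r1:60,r2:Mul1,r3:20,r4:5,r5:5
cycle 13: CDB Mul1=165 // r0:Add1,r1:60,r2:165,r3:20,r4:5,r5:5
cycle 14: - // r0:Add1,r1:60,r2:165,r3:20,r4:5,r5:5
cycle 15: CDB Add1=-160 // r0:-160,r1:60,r2:165,r3:20,r4:5,r5:5

STATUS = VALUE -160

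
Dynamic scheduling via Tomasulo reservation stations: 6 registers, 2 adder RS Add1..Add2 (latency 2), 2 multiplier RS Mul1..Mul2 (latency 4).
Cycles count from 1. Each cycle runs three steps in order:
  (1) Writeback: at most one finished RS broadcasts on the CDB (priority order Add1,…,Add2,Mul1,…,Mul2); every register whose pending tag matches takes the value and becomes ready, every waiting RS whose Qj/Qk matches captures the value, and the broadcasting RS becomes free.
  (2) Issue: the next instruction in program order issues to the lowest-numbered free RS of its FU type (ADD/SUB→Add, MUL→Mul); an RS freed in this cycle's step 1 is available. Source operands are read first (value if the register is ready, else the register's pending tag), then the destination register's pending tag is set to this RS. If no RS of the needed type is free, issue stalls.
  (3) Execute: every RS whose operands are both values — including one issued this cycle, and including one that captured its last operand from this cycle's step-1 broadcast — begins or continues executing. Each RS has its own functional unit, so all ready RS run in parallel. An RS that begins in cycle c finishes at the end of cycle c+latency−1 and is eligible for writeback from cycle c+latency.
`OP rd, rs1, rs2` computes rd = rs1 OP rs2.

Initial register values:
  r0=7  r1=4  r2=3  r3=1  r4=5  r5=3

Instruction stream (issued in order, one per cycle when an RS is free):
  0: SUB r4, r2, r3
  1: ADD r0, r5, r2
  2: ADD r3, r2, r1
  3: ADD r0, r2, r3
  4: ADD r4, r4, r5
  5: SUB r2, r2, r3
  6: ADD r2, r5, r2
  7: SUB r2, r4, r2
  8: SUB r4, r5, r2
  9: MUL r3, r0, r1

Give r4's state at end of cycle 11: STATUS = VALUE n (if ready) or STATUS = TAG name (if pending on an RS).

c1: issue SUB r4<-Add1 | r0:7,r1:4,r2:3,r3:1,r4:Add1,r5:3
c2: issue ADD r0<-Add2 | r0:Add2,r1:4,r2:3,r3:1,r4:Add1,r5:3
c3: CDB Add1=2; issue ADD r3<-Add1 | r0:Add2,r1:4,r2:3,r3:Add1,r4:2,r5:3
c4: CDB Add2=6; issue ADD r0<-Add2 | r0:Add2,r1:4,r2:3,r3:Add1,r4:2,r5:3
c5: CDB Add1=7; issue ADD r4<-Add1 | r0:Add2,r1:4,r2:3,r3:7,r4:Add1,r5:3
c6: stall | r0:Add2,r1:4,r2:3,r3:7,r4:Add1,r5:3
c7: CDB Add1=5; issue SUB r2<-Add1 | r0:Add2,r1:4,r2:Add1,r3:7,r4:5,r5:3
c8: CDB Add2=10; issue ADD r2<-Add2 | r0:10,r1:4,r2:Add2,r3:7,r4:5,r5:3
c9: CDB Add1=-4; issue SUB r2<-Add1 | r0:10,r1:4,r2:Add1,r3:7,r4:5,r5:3
c10: stall | r0:10,r1:4,r2:Add1,r3:7,r4:5,r5:3
c11: CDB Add2=-1; issue SUB r4<-Add2 | r0:10,r1:4,r2:Add1,r3:7,r4:Add2,r5:3

STATUS = TAG Add2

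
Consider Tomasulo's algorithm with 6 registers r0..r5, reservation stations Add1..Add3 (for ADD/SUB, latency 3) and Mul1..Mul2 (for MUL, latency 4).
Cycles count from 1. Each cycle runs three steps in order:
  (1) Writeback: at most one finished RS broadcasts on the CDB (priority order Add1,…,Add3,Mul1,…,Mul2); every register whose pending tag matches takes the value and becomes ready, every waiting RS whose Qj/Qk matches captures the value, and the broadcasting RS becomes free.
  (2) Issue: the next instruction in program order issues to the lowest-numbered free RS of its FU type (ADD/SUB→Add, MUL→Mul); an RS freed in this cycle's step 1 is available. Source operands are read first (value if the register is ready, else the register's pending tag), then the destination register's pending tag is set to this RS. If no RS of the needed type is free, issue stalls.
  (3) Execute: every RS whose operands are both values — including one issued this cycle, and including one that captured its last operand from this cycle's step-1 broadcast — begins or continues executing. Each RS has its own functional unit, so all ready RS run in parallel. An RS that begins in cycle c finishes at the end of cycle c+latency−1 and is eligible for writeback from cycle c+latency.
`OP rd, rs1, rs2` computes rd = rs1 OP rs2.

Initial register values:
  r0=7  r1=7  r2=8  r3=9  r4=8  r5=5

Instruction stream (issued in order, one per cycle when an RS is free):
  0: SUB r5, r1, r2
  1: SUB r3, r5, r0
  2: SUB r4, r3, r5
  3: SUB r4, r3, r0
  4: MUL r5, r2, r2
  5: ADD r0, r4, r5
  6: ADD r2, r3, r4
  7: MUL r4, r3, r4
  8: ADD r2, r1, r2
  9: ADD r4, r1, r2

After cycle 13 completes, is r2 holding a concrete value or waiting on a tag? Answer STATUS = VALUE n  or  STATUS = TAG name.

cycle 1: issue SUB r5<-Add1 // r0:7,r1:7,r2:8,r3:9,r4:8,r5:Add1
cycle 2: issue SUB r3<-Add2 // r0:7,r1:7,r2:8,r3:Add2,r4:8,r5:Add1
cycle 3: issue SUB r4<-Add3 // r0:7,r1:7,r2:8,r3:Add2,r4:Add3,r5:Add1
cycle 4: CDB Add1=-1; issue SUB r4<-Add1 // r0:7,r1:7,r2:8,r3:Add2,r4:Add1,r5:-1
cycle 5: issue MUL r5<-Mul1 // r0:7,r1:7,r2:8,r3:Add2,r4:Add1,r5:Mul1
cycle 6: stall // r0:7,r1:7,r2:8,r3:Add2,r4:Add1,r5:Mul1
cycle 7: CDB Add2=-8; issue ADD r0<-Add2 // r0:Add2,r1:7,r2:8,r3:-8,r4:Add1,r5:Mul1
cycle 8: stall // r0:Add2,r1:7,r2:8,r3:-8,r4:Add1,r5:Mul1
cycle 9: CDB Mul1=64; stall // r0:Add2,r1:7,r2:8,r3:-8,r4:Add1,r5:64
cycle 10: CDB Add1=-15; issue ADD r2<-Add1 // r0:Add2,r1:7,r2:Add1,r3:-8,r4:-15,r5:64
cycle 11: CDB Add3=-7; issue MUL r4<-Mul1 // r0:Add2,r1:7,r2:Add1,r3:-8,r4:Mul1,r5:64
cycle 12: issue ADD r2<-Add3 // r0:Add2,r1:7,r2:Add3,r3:-8,r4:Mul1,r5:64
cycle 13: CDB Add1=-23; issue ADD r4<-Add1 // r0:Add2,r1:7,r2:Add3,r3:-8,r4:Add1,r5:64

STATUS = TAG Add3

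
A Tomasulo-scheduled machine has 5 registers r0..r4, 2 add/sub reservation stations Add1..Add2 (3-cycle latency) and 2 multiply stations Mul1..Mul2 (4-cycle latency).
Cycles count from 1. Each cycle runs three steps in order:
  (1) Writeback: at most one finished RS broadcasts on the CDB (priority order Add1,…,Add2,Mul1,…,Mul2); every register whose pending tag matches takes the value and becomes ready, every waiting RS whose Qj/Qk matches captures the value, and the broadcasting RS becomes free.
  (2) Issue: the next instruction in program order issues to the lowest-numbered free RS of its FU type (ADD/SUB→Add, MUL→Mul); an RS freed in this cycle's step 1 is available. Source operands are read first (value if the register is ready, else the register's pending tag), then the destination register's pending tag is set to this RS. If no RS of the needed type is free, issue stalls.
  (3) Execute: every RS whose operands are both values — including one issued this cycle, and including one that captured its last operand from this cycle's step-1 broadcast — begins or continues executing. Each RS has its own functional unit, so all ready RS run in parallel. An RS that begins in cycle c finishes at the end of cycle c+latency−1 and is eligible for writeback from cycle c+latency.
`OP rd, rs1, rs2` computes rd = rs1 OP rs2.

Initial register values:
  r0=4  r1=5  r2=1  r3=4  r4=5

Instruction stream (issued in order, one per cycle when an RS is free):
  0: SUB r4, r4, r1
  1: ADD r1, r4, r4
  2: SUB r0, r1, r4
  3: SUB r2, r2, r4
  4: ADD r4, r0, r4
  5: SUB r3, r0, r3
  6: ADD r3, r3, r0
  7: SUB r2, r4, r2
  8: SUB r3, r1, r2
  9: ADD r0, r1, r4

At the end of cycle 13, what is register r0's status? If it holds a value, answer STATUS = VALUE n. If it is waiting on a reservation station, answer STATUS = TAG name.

STATUS = VALUE 0

c1: issue SUB r4<-Add1 | r0:4,r1:5,r2:1,r3:4,r4:Add1
c2: issue ADD r1<-Add2 | r0:4,r1:Add2,r2:1,r3:4,r4:Add1
c3: stall | r0:4,r1:Add2,r2:1,r3:4,r4:Add1
c4: CDB Add1=0; issue SUB r0<-Add1 | r0:Add1,r1:Add2,r2:1,r3:4,r4:0
c5: stall | r0:Add1,r1:Add2,r2:1,r3:4,r4:0
c6: stall | r0:Add1,r1:Add2,r2:1,r3:4,r4:0
c7: CDB Add2=0; issue SUB r2<-Add2 | r0:Add1,r1:0,r2:Add2,r3:4,r4:0
c8: stall | r0:Add1,r1:0,r2:Add2,r3:4,r4:0
c9: stall | r0:Add1,r1:0,r2:Add2,r3:4,r4:0
c10: CDB Add1=0; issue ADD r4<-Add1 | r0:0,r1:0,r2:Add2,r3:4,r4:Add1
c11: CDB Add2=1; issue SUB r3<-Add2 | r0:0,r1:0,r2:1,r3:Add2,r4:Add1
c12: stall | r0:0,r1:0,r2:1,r3:Add2,r4:Add1
c13: CDB Add1=0; issue ADD r3<-Add1 | r0:0,r1:0,r2:1,r3:Add1,r4:0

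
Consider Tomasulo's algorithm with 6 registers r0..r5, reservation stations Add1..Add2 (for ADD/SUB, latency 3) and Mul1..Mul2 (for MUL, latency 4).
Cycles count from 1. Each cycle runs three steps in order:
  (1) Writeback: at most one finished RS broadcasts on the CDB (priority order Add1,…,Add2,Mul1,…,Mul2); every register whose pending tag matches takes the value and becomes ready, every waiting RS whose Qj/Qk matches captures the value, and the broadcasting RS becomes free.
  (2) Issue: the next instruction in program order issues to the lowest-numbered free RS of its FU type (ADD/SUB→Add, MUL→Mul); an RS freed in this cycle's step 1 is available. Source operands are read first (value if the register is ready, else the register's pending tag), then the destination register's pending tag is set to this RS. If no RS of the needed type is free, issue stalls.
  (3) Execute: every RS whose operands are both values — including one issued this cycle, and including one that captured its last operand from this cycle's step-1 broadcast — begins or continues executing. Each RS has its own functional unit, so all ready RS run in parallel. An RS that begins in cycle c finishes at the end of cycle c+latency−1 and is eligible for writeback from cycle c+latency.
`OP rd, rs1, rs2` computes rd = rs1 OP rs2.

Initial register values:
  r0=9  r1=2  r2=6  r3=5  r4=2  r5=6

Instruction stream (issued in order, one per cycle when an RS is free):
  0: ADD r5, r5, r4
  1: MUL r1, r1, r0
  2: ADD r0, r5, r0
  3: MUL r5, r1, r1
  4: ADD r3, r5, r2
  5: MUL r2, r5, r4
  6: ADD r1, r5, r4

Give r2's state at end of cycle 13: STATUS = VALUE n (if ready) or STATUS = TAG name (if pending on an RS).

cycle 1: issue ADD r5<-Add1 // r0:9,r1:2,r2:6,r3:5,r4:2,r5:Add1
cycle 2: issue MUL r1<-Mul1 // r0:9,r1:Mul1,r2:6,r3:5,r4:2,r5:Add1
cycle 3: issue ADD r0<-Add2 // r0:Add2,r1:Mul1,r2:6,r3:5,r4:2,r5:Add1
cycle 4: CDB Add1=8; issue MUL r5<-Mul2 // r0:Add2,r1:Mul1,r2:6,r3:5,r4:2,r5:Mul2
cycle 5: issue ADD r3<-Add1 // r0:Add2,r1:Mul1,r2:6,r3:Add1,r4:2,r5:Mul2
cycle 6: CDB Mul1=18; issue MUL r2<-Mul1 // r0:Add2,r1:18,r2:Mul1,r3:Add1,r4:2,r5:Mul2
cycle 7: CDB Add2=17; issue ADD r1<-Add2 // r0:17,r1:Add2,r2:Mul1,r3:Add1,r4:2,r5:Mul2
cycle 8: - // r0:17,r1:Add2,r2:Mul1,r3:Add1,r4:2,r5:Mul2
cycle 9: - // r0:17,r1:Add2,r2:Mul1,r3:Add1,r4:2,r5:Mul2
cycle 10: CDB Mul2=324 // r0:17,r1:Add2,r2:Mul1,r3:Add1,r4:2,r5:324
cycle 11: - // r0:17,r1:Add2,r2:Mul1,r3:Add1,r4:2,r5:324
cycle 12: - // r0:17,r1:Add2,r2:Mul1,r3:Add1,r4:2,r5:324
cycle 13: CDB Add1=330 // r0:17,r1:Add2,r2:Mul1,r3:330,r4:2,r5:324

STATUS = TAG Mul1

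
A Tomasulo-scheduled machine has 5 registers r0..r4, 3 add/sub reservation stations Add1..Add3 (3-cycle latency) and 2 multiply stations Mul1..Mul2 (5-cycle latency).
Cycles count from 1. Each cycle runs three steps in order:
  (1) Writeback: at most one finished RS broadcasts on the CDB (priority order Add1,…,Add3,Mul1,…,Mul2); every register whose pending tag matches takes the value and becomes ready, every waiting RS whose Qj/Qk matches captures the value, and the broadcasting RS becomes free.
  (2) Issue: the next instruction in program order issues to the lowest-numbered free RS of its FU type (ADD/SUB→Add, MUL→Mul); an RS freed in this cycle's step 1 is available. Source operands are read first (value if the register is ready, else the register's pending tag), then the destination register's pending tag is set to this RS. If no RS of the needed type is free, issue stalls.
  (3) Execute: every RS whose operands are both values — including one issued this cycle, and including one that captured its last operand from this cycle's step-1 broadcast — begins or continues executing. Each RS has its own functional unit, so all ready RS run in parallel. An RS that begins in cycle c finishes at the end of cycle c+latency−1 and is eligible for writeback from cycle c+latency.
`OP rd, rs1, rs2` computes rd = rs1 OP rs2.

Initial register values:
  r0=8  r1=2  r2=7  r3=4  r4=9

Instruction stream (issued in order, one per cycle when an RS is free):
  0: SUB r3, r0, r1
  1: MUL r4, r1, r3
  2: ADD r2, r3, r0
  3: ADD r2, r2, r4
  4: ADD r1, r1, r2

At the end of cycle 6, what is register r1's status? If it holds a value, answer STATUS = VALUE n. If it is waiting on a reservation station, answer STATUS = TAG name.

STATUS = TAG Add3

c1: issue SUB r3<-Add1 | r0:8,r1:2,r2:7,r3:Add1,r4:9
c2: issue MUL r4<-Mul1 | r0:8,r1:2,r2:7,r3:Add1,r4:Mul1
c3: issue ADD r2<-Add2 | r0:8,r1:2,r2:Add2,r3:Add1,r4:Mul1
c4: CDB Add1=6; issue ADD r2<-Add1 | r0:8,r1:2,r2:Add1,r3:6,r4:Mul1
c5: issue ADD r1<-Add3 | r0:8,r1:Add3,r2:Add1,r3:6,r4:Mul1
c6: - | r0:8,r1:Add3,r2:Add1,r3:6,r4:Mul1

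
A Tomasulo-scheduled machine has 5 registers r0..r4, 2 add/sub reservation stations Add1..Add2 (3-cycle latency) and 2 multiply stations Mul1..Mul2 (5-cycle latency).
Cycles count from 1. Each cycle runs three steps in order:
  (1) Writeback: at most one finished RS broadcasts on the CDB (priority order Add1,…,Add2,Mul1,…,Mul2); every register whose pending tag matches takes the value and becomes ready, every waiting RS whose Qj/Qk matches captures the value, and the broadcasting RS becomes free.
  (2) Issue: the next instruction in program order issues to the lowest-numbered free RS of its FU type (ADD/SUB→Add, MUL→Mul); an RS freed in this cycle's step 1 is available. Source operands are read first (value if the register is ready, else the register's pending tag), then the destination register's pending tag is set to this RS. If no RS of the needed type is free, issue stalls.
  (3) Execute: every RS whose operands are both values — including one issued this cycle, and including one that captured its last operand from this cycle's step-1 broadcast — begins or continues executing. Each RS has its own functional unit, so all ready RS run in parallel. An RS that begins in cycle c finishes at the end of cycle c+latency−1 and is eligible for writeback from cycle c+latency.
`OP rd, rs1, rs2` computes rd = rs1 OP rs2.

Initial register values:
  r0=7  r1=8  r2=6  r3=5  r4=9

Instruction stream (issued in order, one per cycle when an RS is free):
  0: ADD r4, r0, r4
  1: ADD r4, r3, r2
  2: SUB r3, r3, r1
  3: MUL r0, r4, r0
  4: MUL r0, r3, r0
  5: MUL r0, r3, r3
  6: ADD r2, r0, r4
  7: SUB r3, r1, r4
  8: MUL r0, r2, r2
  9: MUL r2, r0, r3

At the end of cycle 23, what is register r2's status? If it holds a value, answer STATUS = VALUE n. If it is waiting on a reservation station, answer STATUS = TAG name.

cycle 1: issue ADD r4<-Add1 // r0:7,r1:8,r2:6,r3:5,r4:Add1
cycle 2: issue ADD r4<-Add2 // r0:7,r1:8,r2:6,r3:5,r4:Add2
cycle 3: stall // r0:7,r1:8,r2:6,r3:5,r4:Add2
cycle 4: CDB Add1=16; issue SUB r3<-Add1 // r0:7,r1:8,r2:6,r3:Add1,r4:Add2
cycle 5: CDB Add2=11; issue MUL r0<-Mul1 // r0:Mul1,r1:8,r2:6,r3:Add1,r4:11
cycle 6: issue MUL r0<-Mul2 // r0:Mul2,r1:8,r2:6,r3:Add1,r4:11
cycle 7: CDB Add1=-3; stall // r0:Mul2,r1:8,r2:6,r3:-3,r4:11
cycle 8: stall // r0:Mul2,r1:8,r2:6,r3:-3,r4:11
cycle 9: stall // r0:Mul2,r1:8,r2:6,r3:-3,r4:11
cycle 10: CDB Mul1=77; issue MUL r0<-Mul1 // r0:Mul1,r1:8,r2:6,r3:-3,r4:11
cycle 11: issue ADD r2<-Add1 // r0:Mul1,r1:8,r2:Add1,r3:-3,r4:11
cycle 12: issue SUB r3<-Add2 // r0:Mul1,r1:8,r2:Add1,r3:Add2,r4:11
cycle 13: stall // r0:Mul1,r1:8,r2:Add1,r3:Add2,r4:11
cycle 14: stall // r0:Mul1,r1:8,r2:Add1,r3:Add2,r4:11
cycle 15: CDB Add2=-3; stall // r0:Mul1,r1:8,r2:Add1,r3:-3,r4:11
cycle 16: CDB Mul1=9; issue MUL r0<-Mul1 // r0:Mul1,r1:8,r2:Add1,r3:-3,r4:11
cycle 17: CDB Mul2=-231; issue MUL r2<-Mul2 // r0:Mul1,r1:8,r2:Mul2,r3:-3,r4:11
cycle 18: - // r0:Mul1,r1:8,r2:Mul2,r3:-3,r4:11
cycle 19: CDB Add1=20 // r0:Mul1,r1:8,r2:Mul2,r3:-3,r4:11
cycle 20: - // r0:Mul1,r1:8,r2:Mul2,r3:-3,r4:11
cycle 21: - // r0:Mul1,r1:8,r2:Mul2,r3:-3,r4:11
cycle 22: - // r0:Mul1,r1:8,r2:Mul2,r3:-3,r4:11
cycle 23: - // r0:Mul1,r1:8,r2:Mul2,r3:-3,r4:11

STATUS = TAG Mul2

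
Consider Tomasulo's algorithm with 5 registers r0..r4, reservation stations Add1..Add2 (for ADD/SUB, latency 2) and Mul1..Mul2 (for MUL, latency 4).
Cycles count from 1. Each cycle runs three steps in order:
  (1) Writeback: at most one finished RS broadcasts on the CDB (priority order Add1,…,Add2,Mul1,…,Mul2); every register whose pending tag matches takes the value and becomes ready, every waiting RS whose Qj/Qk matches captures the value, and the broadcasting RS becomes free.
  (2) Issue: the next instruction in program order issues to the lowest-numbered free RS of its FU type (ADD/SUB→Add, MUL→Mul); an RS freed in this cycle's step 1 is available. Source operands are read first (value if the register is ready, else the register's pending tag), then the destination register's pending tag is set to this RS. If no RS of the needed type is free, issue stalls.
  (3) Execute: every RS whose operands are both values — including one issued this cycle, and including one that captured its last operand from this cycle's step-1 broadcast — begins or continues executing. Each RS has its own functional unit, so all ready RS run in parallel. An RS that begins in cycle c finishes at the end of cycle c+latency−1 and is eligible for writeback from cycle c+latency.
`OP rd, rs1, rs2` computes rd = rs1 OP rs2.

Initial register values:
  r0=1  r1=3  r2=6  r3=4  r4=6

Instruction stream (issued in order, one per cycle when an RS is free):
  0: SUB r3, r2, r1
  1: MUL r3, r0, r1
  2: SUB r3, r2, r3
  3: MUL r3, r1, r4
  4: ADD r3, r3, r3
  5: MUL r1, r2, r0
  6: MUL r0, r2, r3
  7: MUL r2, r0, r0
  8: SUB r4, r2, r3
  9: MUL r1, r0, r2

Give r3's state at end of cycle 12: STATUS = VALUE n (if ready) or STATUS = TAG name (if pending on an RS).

  c1: issue SUB r3<-Add1  regs: r0:1,r1:3,r2:6,r3:Add1,r4:6
  c2: issue MUL r3<-Mul1  regs: r0:1,r1:3,r2:6,r3:Mul1,r4:6
  c3: CDB Add1=3; issue SUB r3<-Add1  regs: r0:1,r1:3,r2:6,r3:Add1,r4:6
  c4: issue MUL r3<-Mul2  regs: r0:1,r1:3,r2:6,r3:Mul2,r4:6
  c5: issue ADD r3<-Add2  regs: r0:1,r1:3,r2:6,r3:Add2,r4:6
  c6: CDB Mul1=3; issue MUL r1<-Mul1  regs: r0:1,r1:Mul1,r2:6,r3:Add2,r4:6
  c7: stall  regs: r0:1,r1:Mul1,r2:6,r3:Add2,r4:6
  c8: CDB Add1=3; stall  regs: r0:1,r1:Mul1,r2:6,r3:Add2,r4:6
  c9: CDB Mul2=18; issue MUL r0<-Mul2  regs: r0:Mul2,r1:Mul1,r2:6,r3:Add2,r4:6
  c10: CDB Mul1=6; issue MUL r2<-Mul1  regs: r0:Mul2,r1:6,r2:Mul1,r3:Add2,r4:6
  c11: CDB Add2=36; issue SUB r4<-Add1  regs: r0:Mul2,r1:6,r2:Mul1,r3:36,r4:Add1
  c12: stall  regs: r0:Mul2,r1:6,r2:Mul1,r3:36,r4:Add1

STATUS = VALUE 36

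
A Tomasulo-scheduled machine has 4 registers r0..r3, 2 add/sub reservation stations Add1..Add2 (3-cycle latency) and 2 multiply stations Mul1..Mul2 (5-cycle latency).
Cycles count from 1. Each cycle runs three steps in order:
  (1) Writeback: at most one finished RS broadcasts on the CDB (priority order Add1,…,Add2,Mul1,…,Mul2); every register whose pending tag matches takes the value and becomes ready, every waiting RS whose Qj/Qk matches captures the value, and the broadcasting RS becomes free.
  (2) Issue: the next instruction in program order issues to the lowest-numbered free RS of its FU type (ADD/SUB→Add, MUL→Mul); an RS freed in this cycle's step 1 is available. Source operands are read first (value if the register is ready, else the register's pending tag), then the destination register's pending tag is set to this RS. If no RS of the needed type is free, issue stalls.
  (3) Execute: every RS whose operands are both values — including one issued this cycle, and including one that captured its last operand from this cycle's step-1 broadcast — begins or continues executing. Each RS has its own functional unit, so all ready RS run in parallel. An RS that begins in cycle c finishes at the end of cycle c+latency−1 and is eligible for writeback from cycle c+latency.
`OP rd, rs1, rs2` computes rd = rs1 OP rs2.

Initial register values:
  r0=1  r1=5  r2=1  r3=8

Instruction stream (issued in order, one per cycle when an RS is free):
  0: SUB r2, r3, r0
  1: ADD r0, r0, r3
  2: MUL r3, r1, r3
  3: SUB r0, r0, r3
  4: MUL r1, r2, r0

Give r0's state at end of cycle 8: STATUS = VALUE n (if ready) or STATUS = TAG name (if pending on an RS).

STATUS = TAG Add1

  c1: issue SUB r2<-Add1  regs: r0:1,r1:5,r2:Add1,r3:8
  c2: issue ADD r0<-Add2  regs: r0:Add2,r1:5,r2:Add1,r3:8
  c3: issue MUL r3<-Mul1  regs: r0:Add2,r1:5,r2:Add1,r3:Mul1
  c4: CDB Add1=7; issue SUB r0<-Add1  regs: r0:Add1,r1:5,r2:7,r3:Mul1
  c5: CDB Add2=9; issue MUL r1<-Mul2  regs: r0:Add1,r1:Mul2,r2:7,r3:Mul1
  c6: -  regs: r0:Add1,r1:Mul2,r2:7,r3:Mul1
  c7: -  regs: r0:Add1,r1:Mul2,r2:7,r3:Mul1
  c8: CDB Mul1=40  regs: r0:Add1,r1:Mul2,r2:7,r3:40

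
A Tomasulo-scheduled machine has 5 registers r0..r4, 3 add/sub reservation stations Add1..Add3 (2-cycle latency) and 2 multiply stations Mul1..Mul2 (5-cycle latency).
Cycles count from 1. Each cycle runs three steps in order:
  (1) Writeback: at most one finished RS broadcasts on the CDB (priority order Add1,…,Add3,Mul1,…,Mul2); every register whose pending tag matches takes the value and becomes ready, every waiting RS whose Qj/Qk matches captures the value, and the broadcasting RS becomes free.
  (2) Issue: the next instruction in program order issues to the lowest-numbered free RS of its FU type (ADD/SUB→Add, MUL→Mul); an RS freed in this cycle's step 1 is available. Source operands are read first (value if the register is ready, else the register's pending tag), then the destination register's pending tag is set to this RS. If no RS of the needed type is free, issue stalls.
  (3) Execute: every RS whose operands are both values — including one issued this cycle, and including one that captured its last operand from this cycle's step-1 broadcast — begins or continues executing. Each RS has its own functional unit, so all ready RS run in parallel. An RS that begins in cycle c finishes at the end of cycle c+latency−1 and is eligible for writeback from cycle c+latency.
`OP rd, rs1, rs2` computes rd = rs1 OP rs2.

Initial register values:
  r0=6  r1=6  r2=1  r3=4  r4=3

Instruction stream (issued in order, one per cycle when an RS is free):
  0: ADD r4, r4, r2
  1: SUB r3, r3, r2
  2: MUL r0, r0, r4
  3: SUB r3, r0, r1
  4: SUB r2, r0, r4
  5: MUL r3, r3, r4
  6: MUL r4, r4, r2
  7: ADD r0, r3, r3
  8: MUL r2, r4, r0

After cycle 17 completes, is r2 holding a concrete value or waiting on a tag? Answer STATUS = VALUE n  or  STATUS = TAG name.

STATUS = TAG Mul2

cycle 1: issue ADD r4<-Add1 // r0:6,r1:6,r2:1,r3:4,r4:Add1
cycle 2: issue SUB r3<-Add2 // r0:6,r1:6,r2:1,r3:Add2,r4:Add1
cycle 3: CDB Add1=4; issue MUL r0<-Mul1 // r0:Mul1,r1:6,r2:1,r3:Add2,r4:4
cycle 4: CDB Add2=3; issue SUB r3<-Add1 // r0:Mul1,r1:6,r2:1,r3:Add1,r4:4
cycle 5: issue SUB r2<-Add2 // r0:Mul1,r1:6,r2:Add2,r3:Add1,r4:4
cycle 6: issue MUL r3<-Mul2 // r0:Mul1,r1:6,r2:Add2,r3:Mul2,r4:4
cycle 7: stall // r0:Mul1,r1:6,r2:Add2,r3:Mul2,r4:4
cycle 8: CDB Mul1=24; issue MUL r4<-Mul1 // r0:24,r1:6,r2:Add2,r3:Mul2,r4:Mul1
cycle 9: issue ADD r0<-Add3 // r0:Add3,r1:6,r2:Add2,r3:Mul2,r4:Mul1
cycle 10: CDB Add1=18; stall // r0:Add3,r1:6,r2:Add2,r3:Mul2,r4:Mul1
cycle 11: CDB Add2=20; stall // r0:Add3,r1:6,r2:20,r3:Mul2,r4:Mul1
cycle 12: stall // r0:Add3,r1:6,r2:20,r3:Mul2,r4:Mul1
cycle 13: stall // r0:Add3,r1:6,r2:20,r3:Mul2,r4:Mul1
cycle 14: stall // r0:Add3,r1:6,r2:20,r3:Mul2,r4:Mul1
cycle 15: CDB Mul2=72; issue MUL r2<-Mul2 // r0:Add3,r1:6,r2:Mul2,r3:72,r4:Mul1
cycle 16: CDB Mul1=80 // r0:Add3,r1:6,r2:Mul2,r3:72,r4:80
cycle 17: CDB Add3=144 // r0:144,r1:6,r2:Mul2,r3:72,r4:80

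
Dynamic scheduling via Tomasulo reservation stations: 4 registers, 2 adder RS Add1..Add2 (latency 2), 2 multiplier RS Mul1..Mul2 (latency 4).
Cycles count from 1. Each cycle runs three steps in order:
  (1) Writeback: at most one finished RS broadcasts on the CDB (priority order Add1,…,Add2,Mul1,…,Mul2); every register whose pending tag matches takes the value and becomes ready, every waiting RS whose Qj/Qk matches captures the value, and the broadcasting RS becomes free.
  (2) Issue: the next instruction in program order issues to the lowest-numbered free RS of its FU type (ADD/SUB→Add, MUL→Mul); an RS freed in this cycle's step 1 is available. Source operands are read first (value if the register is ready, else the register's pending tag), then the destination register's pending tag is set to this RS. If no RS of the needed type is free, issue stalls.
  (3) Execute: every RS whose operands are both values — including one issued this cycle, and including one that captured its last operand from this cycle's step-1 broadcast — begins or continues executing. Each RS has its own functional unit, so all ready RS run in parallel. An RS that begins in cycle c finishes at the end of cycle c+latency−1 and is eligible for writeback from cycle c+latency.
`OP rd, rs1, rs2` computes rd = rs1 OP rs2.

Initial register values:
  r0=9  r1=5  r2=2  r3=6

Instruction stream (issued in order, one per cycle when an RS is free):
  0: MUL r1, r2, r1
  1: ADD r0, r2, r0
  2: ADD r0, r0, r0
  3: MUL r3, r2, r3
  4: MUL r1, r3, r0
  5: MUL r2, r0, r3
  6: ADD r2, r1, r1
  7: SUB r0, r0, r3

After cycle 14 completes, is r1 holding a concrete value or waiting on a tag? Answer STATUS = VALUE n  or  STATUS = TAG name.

STATUS = VALUE 264

  c1: issue MUL r1<-Mul1  regs: r0:9,r1:Mul1,r2:2,r3:6
  c2: issue ADD r0<-Add1  regs: r0:Add1,r1:Mul1,r2:2,r3:6
  c3: issue ADD r0<-Add2  regs: r0:Add2,r1:Mul1,r2:2,r3:6
  c4: CDB Add1=11; issue MUL r3<-Mul2  regs: r0:Add2,r1:Mul1,r2:2,r3:Mul2
  c5: CDB Mul1=10; issue MUL r1<-Mul1  regs: r0:Add2,r1:Mul1,r2:2,r3:Mul2
  c6: CDB Add2=22; stall  regs: r0:22,r1:Mul1,r2:2,r3:Mul2
  c7: stall  regs: r0:22,r1:Mul1,r2:2,r3:Mul2
  c8: CDB Mul2=12; issue MUL r2<-Mul2  regs: r0:22,r1:Mul1,r2:Mul2,r3:12
  c9: issue ADD r2<-Add1  regs: r0:22,r1:Mul1,r2:Add1,r3:12
  c10: issue SUB r0<-Add2  regs: r0:Add2,r1:Mul1,r2:Add1,r3:12
  c11: -  regs: r0:Add2,r1:Mul1,r2:Add1,r3:12
  c12: CDB Add2=10  regs: r0:10,r1:Mul1,r2:Add1,r3:12
  c13: CDB Mul1=264  regs: r0:10,r1:264,r2:Add1,r3:12
  c14: CDB Mul2=264  regs: r0:10,r1:264,r2:Add1,r3:12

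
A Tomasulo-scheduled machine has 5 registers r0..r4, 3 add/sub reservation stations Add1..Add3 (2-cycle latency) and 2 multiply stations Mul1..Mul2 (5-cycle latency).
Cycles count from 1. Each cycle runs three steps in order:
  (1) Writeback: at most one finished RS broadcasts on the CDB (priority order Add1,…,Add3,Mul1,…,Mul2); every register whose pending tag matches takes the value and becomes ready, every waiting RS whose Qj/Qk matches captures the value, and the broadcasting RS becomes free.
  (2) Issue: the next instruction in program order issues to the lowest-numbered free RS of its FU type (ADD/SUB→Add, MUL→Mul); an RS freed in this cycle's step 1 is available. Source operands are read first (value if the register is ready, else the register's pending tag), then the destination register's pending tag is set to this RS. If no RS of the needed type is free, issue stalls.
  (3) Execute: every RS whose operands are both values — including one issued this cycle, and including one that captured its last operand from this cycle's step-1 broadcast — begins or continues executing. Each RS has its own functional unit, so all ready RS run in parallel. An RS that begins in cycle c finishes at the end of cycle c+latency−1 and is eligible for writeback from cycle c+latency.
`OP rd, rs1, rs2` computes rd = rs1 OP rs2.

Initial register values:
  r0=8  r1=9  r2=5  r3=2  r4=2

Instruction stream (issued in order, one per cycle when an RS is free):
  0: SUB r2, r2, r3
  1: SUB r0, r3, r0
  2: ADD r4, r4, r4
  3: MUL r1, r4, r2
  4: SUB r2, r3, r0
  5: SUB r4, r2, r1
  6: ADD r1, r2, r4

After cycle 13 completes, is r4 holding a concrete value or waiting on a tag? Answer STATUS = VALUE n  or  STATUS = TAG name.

STATUS = VALUE -4

cycle 1: issue SUB r2<-Add1 // r0:8,r1:9,r2:Add1,r3:2,r4:2
cycle 2: issue SUB r0<-Add2 // r0:Add2,r1:9,r2:Add1,r3:2,r4:2
cycle 3: CDB Add1=3; issue ADD r4<-Add1 // r0:Add2,r1:9,r2:3,r3:2,r4:Add1
cycle 4: CDB Add2=-6; issue MUL r1<-Mul1 // r0:-6,r1:Mul1,r2:3,r3:2,r4:Add1
cycle 5: CDB Add1=4; issue SUB r2<-Add1 // r0:-6,r1:Mul1,r2:Add1,r3:2,r4:4
cycle 6: issue SUB r4<-Add2 // r0:-6,r1:Mul1,r2:Add1,r3:2,r4:Add2
cycle 7: CDB Add1=8; issue ADD r1<-Add1 // r0:-6,r1:Add1,r2:8,r3:2,r4:Add2
cycle 8: - // r0:-6,r1:Add1,r2:8,r3:2,r4:Add2
cycle 9: - // r0:-6,r1:Add1,r2:8,r3:2,r4:Add2
cycle 10: CDB Mul1=12 // r0:-6,r1:Add1,r2:8,r3:2,r4:Add2
cycle 11: - // r0:-6,r1:Add1,r2:8,r3:2,r4:Add2
cycle 12: CDB Add2=-4 // r0:-6,r1:Add1,r2:8,r3:2,r4:-4
cycle 13: - // r0:-6,r1:Add1,r2:8,r3:2,r4:-4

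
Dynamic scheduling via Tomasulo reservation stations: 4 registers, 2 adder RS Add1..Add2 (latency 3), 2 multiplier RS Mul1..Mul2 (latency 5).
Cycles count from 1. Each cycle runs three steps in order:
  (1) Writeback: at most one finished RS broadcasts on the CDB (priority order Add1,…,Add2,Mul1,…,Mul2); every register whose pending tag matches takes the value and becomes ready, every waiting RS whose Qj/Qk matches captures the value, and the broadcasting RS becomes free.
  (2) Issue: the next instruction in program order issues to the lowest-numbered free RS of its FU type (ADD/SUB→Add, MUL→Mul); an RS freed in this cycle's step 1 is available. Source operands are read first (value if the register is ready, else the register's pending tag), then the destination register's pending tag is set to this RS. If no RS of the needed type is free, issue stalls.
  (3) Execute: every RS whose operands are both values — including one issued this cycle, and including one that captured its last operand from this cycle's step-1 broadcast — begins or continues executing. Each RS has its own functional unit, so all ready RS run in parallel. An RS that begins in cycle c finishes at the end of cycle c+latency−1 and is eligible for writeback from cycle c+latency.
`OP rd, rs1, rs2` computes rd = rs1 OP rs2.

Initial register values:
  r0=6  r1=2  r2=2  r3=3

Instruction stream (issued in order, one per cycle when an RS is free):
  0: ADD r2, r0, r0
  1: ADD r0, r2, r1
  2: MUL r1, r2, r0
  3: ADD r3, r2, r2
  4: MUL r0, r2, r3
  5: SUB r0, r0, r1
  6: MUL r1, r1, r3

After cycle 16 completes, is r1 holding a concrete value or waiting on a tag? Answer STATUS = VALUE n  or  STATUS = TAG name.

STATUS = TAG Mul2

c1: issue ADD r2<-Add1 | r0:6,r1:2,r2:Add1,r3:3
c2: issue ADD r0<-Add2 | r0:Add2,r1:2,r2:Add1,r3:3
c3: issue MUL r1<-Mul1 | r0:Add2,r1:Mul1,r2:Add1,r3:3
c4: CDB Add1=12; issue ADD r3<-Add1 | r0:Add2,r1:Mul1,r2:12,r3:Add1
c5: issue MUL r0<-Mul2 | r0:Mul2,r1:Mul1,r2:12,r3:Add1
c6: stall | r0:Mul2,r1:Mul1,r2:12,r3:Add1
c7: CDB Add1=24; issue SUB r0<-Add1 | r0:Add1,r1:Mul1,r2:12,r3:24
c8: CDB Add2=14; stall | r0:Add1,r1:Mul1,r2:12,r3:24
c9: stall | r0:Add1,r1:Mul1,r2:12,r3:24
c10: stall | r0:Add1,r1:Mul1,r2:12,r3:24
c11: stall | r0:Add1,r1:Mul1,r2:12,r3:24
c12: CDB Mul2=288; issue MUL r1<-Mul2 | r0:Add1,r1:Mul2,r2:12,r3:24
c13: CDB Mul1=168 | r0:Add1,r1:Mul2,r2:12,r3:24
c14: - | r0:Add1,r1:Mul2,r2:12,r3:24
c15: - | r0:Add1,r1:Mul2,r2:12,r3:24
c16: CDB Add1=120 | r0:120,r1:Mul2,r2:12,r3:24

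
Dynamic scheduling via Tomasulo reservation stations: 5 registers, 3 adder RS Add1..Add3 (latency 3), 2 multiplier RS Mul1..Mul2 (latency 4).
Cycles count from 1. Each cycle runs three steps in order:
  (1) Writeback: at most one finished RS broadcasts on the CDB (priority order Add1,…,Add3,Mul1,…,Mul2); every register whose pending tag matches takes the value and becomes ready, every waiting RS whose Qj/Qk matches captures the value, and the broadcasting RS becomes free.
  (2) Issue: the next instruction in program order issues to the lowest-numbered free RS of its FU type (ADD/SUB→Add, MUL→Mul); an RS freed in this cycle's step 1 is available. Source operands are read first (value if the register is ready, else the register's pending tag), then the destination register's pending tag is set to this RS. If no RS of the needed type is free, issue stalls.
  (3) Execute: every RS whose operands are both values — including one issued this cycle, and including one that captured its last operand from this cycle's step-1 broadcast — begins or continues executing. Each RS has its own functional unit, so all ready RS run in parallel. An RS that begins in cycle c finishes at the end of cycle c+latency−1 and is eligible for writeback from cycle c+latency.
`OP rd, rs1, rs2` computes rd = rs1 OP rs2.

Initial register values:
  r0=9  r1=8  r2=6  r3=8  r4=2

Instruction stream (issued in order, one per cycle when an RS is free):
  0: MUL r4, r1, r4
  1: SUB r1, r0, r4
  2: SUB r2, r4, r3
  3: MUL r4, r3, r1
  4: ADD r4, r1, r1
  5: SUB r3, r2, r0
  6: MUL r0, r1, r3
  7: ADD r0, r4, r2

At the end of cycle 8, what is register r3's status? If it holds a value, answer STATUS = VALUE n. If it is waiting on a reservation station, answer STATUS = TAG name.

STATUS = TAG Add1

cycle 1: issue MUL r4<-Mul1 // r0:9,r1:8,r2:6,r3:8,r4:Mul1
cycle 2: issue SUB r1<-Add1 // r0:9,r1:Add1,r2:6,r3:8,r4:Mul1
cycle 3: issue SUB r2<-Add2 // r0:9,r1:Add1,r2:Add2,r3:8,r4:Mul1
cycle 4: issue MUL r4<-Mul2 // r0:9,r1:Add1,r2:Add2,r3:8,r4:Mul2
cycle 5: CDB Mul1=16; issue ADD r4<-Add3 // r0:9,r1:Add1,r2:Add2,r3:8,r4:Add3
cycle 6: stall // r0:9,r1:Add1,r2:Add2,r3:8,r4:Add3
cycle 7: stall // r0:9,r1:Add1,r2:Add2,r3:8,r4:Add3
cycle 8: CDB Add1=-7; issue SUB r3<-Add1 // r0:9,r1:-7,r2:Add2,r3:Add1,r4:Add3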